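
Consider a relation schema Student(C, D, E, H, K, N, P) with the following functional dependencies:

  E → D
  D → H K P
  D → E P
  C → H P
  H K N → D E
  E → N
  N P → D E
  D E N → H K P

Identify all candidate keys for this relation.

(C, D); (C, E); (C, N)

Attribute C never appears on the right-hand side of any dependency, so C must belong to every candidate key.
{C}⁺ = {C, H, P}, which is not all of the schema, so we must add further attributes.
{C, D}⁺: D→HKP adds H, K, P; D→EP adds E; E→N adds N → {C, D, E, H, K, N, P}. Minimal: {D}⁺ = {D, E, H, K, N, P}; {C}⁺ = {C, H, P} — none reach the full schema.
{C, E}⁺: E→D adds D; D→HKP adds H, K, P; E→N adds N → {C, D, E, H, K, N, P}. Minimal: {E}⁺ = {D, E, H, K, N, P}; {C}⁺ = {C, H, P} — none reach the full schema.
{C, N}⁺: C→HP adds H, P; NP→DE adds D, E; DEN→HKP adds K → {C, D, E, H, K, N, P}. Minimal: {N}⁺ = {N}; {C}⁺ = {C, H, P} — none reach the full schema.
Any other superkey contains one of these as a subset, so there are no further candidate keys.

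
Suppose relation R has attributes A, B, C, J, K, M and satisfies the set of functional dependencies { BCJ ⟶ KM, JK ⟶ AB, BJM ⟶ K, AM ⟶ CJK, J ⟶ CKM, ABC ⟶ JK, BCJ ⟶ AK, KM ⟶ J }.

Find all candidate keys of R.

{J}⁺: J→CKM adds C, K, M; JK→AB adds A, B → {A, B, C, J, K, M}.
{A, M}⁺: AM→CJK adds C, J, K; JK→AB adds B → {A, B, C, J, K, M}. Minimal: {M}⁺ = {M}; {A}⁺ = {A} — none reach the full schema.
{K, M}⁺: KM→J adds J; JK→AB adds A, B; AM→CJK adds C → {A, B, C, J, K, M}. Minimal: {M}⁺ = {M}; {K}⁺ = {K} — none reach the full schema.
{A, B, C}⁺: ABC→JK adds J, K; BCJ→KM adds M → {A, B, C, J, K, M}. Minimal: {B, C}⁺ = {B, C}; {A, C}⁺ = {A, C}; {A, B}⁺ = {A, B} — none reach the full schema.

{J}, {A, M}, {K, M}, {A, B, C}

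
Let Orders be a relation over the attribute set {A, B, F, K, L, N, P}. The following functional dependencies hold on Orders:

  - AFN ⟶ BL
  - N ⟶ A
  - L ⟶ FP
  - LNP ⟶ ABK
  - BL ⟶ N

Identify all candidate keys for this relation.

{B, L}⁺: L→FP adds F, P; BL→N adds N; N→A adds A; LNP→ABK adds K → {A, B, F, K, L, N, P}. Minimal: {L}⁺ = {F, L, P}; {B}⁺ = {B} — none reach the full schema.
{F, N}⁺: N→A adds A; AFN→BL adds B, L; L→FP adds P; LNP→ABK adds K → {A, B, F, K, L, N, P}. Minimal: {N}⁺ = {A, N}; {F}⁺ = {F} — none reach the full schema.
{L, N}⁺: N→A adds A; L→FP adds F, P; LNP→ABK adds B, K → {A, B, F, K, L, N, P}. Minimal: {N}⁺ = {A, N}; {L}⁺ = {F, L, P} — none reach the full schema.

{B, L}, {F, N}, {L, N}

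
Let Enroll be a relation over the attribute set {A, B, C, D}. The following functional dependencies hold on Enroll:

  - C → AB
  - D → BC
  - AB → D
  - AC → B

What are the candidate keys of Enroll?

{C}⁺: C→AB adds A, B; AB→D adds D → {A, B, C, D}.
{D}⁺: D→BC adds B, C; C→AB adds A → {A, B, C, D}.
{A, B}⁺: AB→D adds D; D→BC adds C → {A, B, C, D}. Minimal: {B}⁺ = {B}; {A}⁺ = {A} — none reach the full schema.

{C}; {D}; {A, B}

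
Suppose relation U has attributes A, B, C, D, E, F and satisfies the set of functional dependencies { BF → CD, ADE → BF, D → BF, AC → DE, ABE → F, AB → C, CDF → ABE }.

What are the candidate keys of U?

{D}⁺: D→BF adds B, F; BF→CD adds C; CDF→ABE adds A, E → {A, B, C, D, E, F}.
{A, B}⁺: AB→C adds C; AC→DE adds D, E; ABE→F adds F → {A, B, C, D, E, F}. Minimal: {B}⁺ = {B}; {A}⁺ = {A} — none reach the full schema.
{A, C}⁺: AC→DE adds D, E; ADE→BF adds B, F → {A, B, C, D, E, F}. Minimal: {C}⁺ = {C}; {A}⁺ = {A} — none reach the full schema.
{B, F}⁺: BF→CD adds C, D; CDF→ABE adds A, E → {A, B, C, D, E, F}. Minimal: {F}⁺ = {F}; {B}⁺ = {B} — none reach the full schema.
Any other superkey contains one of these as a subset, so there are no further candidate keys.

(D); (A, B); (A, C); (B, F)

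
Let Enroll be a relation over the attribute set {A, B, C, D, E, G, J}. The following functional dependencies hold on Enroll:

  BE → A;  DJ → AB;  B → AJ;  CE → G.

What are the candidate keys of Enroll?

Attributes C, D, E never appear on any right-hand side, so every candidate key must contain {C, D, E}.
{C, D, E}⁺ = {C, D, E, G}, which is not all of the schema, so we must add further attributes.
{B, C, D, E}⁺: BE→A adds A; B→AJ adds J; CE→G adds G → {A, B, C, D, E, G, J}. Minimal: {C, D, E}⁺ = {C, D, E, G}; {B, D, E}⁺ = {A, B, D, E, J}; {B, C, E}⁺ = {A, B, C, E, G, J}; … — none reach the full schema.
{C, D, E, J}⁺: DJ→AB adds A, B; CE→G adds G → {A, B, C, D, E, G, J}. Minimal: {D, E, J}⁺ = {A, B, D, E, J}; {C, E, J}⁺ = {C, E, G, J}; {C, D, J}⁺ = {A, B, C, D, J}; … — none reach the full schema.
Any other superkey contains one of these as a subset, so there are no further candidate keys.

BCDE; CDEJ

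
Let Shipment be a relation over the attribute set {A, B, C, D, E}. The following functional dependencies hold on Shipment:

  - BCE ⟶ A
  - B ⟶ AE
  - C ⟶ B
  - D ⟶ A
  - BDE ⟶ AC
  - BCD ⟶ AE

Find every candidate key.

Attribute D never appears on the right-hand side of any dependency, so D must belong to every candidate key.
{D}⁺ = {A, D}, which is not all of the schema, so we must add further attributes.
{B, D}⁺: B→AE adds A, E; BDE→AC adds C → {A, B, C, D, E}. Minimal: {D}⁺ = {A, D}; {B}⁺ = {A, B, E} — none reach the full schema.
{C, D}⁺: C→B adds B; D→A adds A; BCD→AE adds E → {A, B, C, D, E}. Minimal: {D}⁺ = {A, D}; {C}⁺ = {A, B, C, E} — none reach the full schema.
Any other superkey contains one of these as a subset, so there are no further candidate keys.

(B, D), (C, D)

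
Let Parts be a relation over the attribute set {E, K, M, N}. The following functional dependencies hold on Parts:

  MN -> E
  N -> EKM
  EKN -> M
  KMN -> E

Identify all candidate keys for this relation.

Attribute N never appears on the right-hand side of any dependency, so N must belong to every candidate key.
{N}⁺ = {E, K, M, N}, which is all of the schema, so {N} is the only candidate key.

{N}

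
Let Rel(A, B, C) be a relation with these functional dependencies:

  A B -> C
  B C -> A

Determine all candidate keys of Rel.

Attribute B never appears on the right-hand side of any dependency, so B must belong to every candidate key.
{B}⁺ = {B}, which is not all of the schema, so we must add further attributes.
{A, B}⁺: AB→C adds C → {A, B, C}. Minimal: {B}⁺ = {B}; {A}⁺ = {A} — none reach the full schema.
{B, C}⁺: BC→A adds A → {A, B, C}. Minimal: {C}⁺ = {C}; {B}⁺ = {B} — none reach the full schema.
Any other superkey contains one of these as a subset, so there are no further candidate keys.

(A, B), (B, C)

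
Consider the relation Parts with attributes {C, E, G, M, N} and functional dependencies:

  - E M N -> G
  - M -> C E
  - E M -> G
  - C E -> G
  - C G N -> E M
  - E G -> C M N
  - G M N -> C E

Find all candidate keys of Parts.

{M}⁺: M→CE adds C, E; EM→G adds G; EG→CMN adds N → {C, E, G, M, N}.
{C, E}⁺: CE→G adds G; EG→CMN adds M, N → {C, E, G, M, N}. Minimal: {E}⁺ = {E}; {C}⁺ = {C} — none reach the full schema.
{E, G}⁺: EG→CMN adds C, M, N → {C, E, G, M, N}. Minimal: {G}⁺ = {G}; {E}⁺ = {E} — none reach the full schema.
{C, G, N}⁺: CGN→EM adds E, M → {C, E, G, M, N}. Minimal: {G, N}⁺ = {G, N}; {C, N}⁺ = {C, N}; {C, G}⁺ = {C, G} — none reach the full schema.
Any other superkey contains one of these as a subset, so there are no further candidate keys.

{M}, {C, E}, {E, G}, {C, G, N}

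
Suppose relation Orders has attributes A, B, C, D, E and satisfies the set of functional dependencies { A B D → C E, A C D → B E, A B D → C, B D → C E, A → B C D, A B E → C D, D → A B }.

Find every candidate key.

{A}, {D}

{A}⁺: A→BCD adds B, C, D; ABD→CE adds E → {A, B, C, D, E}.
{D}⁺: D→AB adds A, B; ABD→CE adds C, E → {A, B, C, D, E}.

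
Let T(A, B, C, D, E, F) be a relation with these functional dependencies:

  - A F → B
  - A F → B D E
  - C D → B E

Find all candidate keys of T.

Attributes A, C, F never appear on any right-hand side, so every candidate key must contain {A, C, F}.
{A, C, F}⁺ = {A, B, C, D, E, F}, which is all of the schema, so {A, C, F} is the only candidate key.

{A, C, F}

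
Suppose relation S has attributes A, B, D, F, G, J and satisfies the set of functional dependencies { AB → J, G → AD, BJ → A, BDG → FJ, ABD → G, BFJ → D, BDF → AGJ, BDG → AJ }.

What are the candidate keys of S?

Attribute B never appears on the right-hand side of any dependency, so B must belong to every candidate key.
{B}⁺ = {B}, which is not all of the schema, so we must add further attributes.
{B, G}⁺: G→AD adds A, D; BDG→FJ adds F, J → {A, B, D, F, G, J}.
{A, B, D}⁺: AB→J adds J; ABD→G adds G; BDG→FJ adds F → {A, B, D, F, G, J}.
{A, B, F}⁺: AB→J adds J; BFJ→D adds D; BDF→AGJ adds G → {A, B, D, F, G, J}.
{B, D, F}⁺: BDF→AGJ adds A, G, J → {A, B, D, F, G, J}.
{B, D, J}⁺: BJ→A adds A; ABD→G adds G; BDG→FJ adds F → {A, B, D, F, G, J}.
{B, F, J}⁺: BJ→A adds A; BFJ→D adds D; BDF→AGJ adds G → {A, B, D, F, G, J}.

{B, G}, {A, B, D}, {A, B, F}, {B, D, F}, {B, D, J}, {B, F, J}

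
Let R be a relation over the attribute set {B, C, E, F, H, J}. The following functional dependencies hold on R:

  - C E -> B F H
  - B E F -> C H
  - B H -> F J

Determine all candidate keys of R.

CE, BEF, BEH

Attribute E never appears on the right-hand side of any dependency, so E must belong to every candidate key.
{E}⁺ = {E}, which is not all of the schema, so we must add further attributes.
{C, E}⁺: CE→BFH adds B, F, H; BH→FJ adds J → {B, C, E, F, H, J}. Minimal: {E}⁺ = {E}; {C}⁺ = {C} — none reach the full schema.
{B, E, F}⁺: BEF→CH adds C, H; BH→FJ adds J → {B, C, E, F, H, J}. Minimal: {E, F}⁺ = {E, F}; {B, F}⁺ = {B, F}; {B, E}⁺ = {B, E} — none reach the full schema.
{B, E, H}⁺: BH→FJ adds F, J; BEF→CH adds C → {B, C, E, F, H, J}. Minimal: {E, H}⁺ = {E, H}; {B, H}⁺ = {B, F, H, J}; {B, E}⁺ = {B, E} — none reach the full schema.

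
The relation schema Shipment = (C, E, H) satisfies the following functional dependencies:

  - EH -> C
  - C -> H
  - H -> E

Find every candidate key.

{C}, {H}

{C}⁺: C→H adds H; H→E adds E → {C, E, H}.
{H}⁺: H→E adds E; EH→C adds C → {C, E, H}.
Any other superkey contains one of these as a subset, so there are no further candidate keys.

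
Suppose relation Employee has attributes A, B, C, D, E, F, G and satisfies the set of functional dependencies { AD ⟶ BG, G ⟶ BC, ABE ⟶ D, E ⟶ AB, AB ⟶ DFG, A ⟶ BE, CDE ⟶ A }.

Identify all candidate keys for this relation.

{A}⁺: A→BE adds B, E; ABE→D adds D; AB→DFG adds F, G; G→BC adds C → {A, B, C, D, E, F, G}.
{E}⁺: E→AB adds A, B; AB→DFG adds D, F, G; G→BC adds C → {A, B, C, D, E, F, G}.
Any other superkey contains one of these as a subset, so there are no further candidate keys.

{A}; {E}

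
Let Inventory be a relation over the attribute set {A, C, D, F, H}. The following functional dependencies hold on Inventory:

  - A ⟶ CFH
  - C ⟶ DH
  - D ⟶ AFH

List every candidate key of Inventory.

{A}⁺: A→CFH adds C, F, H; C→DH adds D → {A, C, D, F, H}.
{C}⁺: C→DH adds D, H; D→AFH adds A, F → {A, C, D, F, H}.
{D}⁺: D→AFH adds A, F, H; A→CFH adds C → {A, C, D, F, H}.
Any other superkey contains one of these as a subset, so there are no further candidate keys.

(A), (C), (D)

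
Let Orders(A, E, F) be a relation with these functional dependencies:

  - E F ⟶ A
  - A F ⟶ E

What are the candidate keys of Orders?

Attribute F never appears on the right-hand side of any dependency, so F must belong to every candidate key.
{F}⁺ = {F}, which is not all of the schema, so we must add further attributes.
{A, F}⁺: AF→E adds E → {A, E, F}. Minimal: {F}⁺ = {F}; {A}⁺ = {A} — none reach the full schema.
{E, F}⁺: EF→A adds A → {A, E, F}. Minimal: {F}⁺ = {F}; {E}⁺ = {E} — none reach the full schema.
Any other superkey contains one of these as a subset, so there are no further candidate keys.

AF, EF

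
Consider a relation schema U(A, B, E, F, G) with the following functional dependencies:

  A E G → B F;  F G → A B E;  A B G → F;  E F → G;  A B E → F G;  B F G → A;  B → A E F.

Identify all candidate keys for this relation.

B; EF; FG; AEG

{B}⁺: B→AEF adds A, E, F; EF→G adds G → {A, B, E, F, G}.
{E, F}⁺: EF→G adds G; FG→ABE adds A, B → {A, B, E, F, G}. Minimal: {F}⁺ = {F}; {E}⁺ = {E} — none reach the full schema.
{F, G}⁺: FG→ABE adds A, B, E → {A, B, E, F, G}. Minimal: {G}⁺ = {G}; {F}⁺ = {F} — none reach the full schema.
{A, E, G}⁺: AEG→BF adds B, F → {A, B, E, F, G}. Minimal: {E, G}⁺ = {E, G}; {A, G}⁺ = {A, G}; {A, E}⁺ = {A, E} — none reach the full schema.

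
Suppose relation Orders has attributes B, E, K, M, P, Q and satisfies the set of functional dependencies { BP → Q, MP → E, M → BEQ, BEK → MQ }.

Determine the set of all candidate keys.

Attributes K, P never appear on any right-hand side, so every candidate key must contain {K, P}.
{K, P}⁺ = {K, P}, which is not all of the schema, so we must add further attributes.
{K, M, P}⁺: MP→E adds E; M→BEQ adds B, Q → {B, E, K, M, P, Q}. Minimal: {M, P}⁺ = {B, E, M, P, Q}; {K, P}⁺ = {K, P}; {K, M}⁺ = {B, E, K, M, Q} — none reach the full schema.
{B, E, K, P}⁺: BP→Q adds Q; BEK→MQ adds M → {B, E, K, M, P, Q}. Minimal: {E, K, P}⁺ = {E, K, P}; {B, K, P}⁺ = {B, K, P, Q}; {B, E, P}⁺ = {B, E, P, Q}; … — none reach the full schema.
Any other superkey contains one of these as a subset, so there are no further candidate keys.

KMP, BEKP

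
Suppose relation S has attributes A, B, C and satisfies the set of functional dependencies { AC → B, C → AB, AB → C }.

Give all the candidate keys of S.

{C}; {A, B}

{C}⁺: C→AB adds A, B → {A, B, C}.
{A, B}⁺: AB→C adds C → {A, B, C}.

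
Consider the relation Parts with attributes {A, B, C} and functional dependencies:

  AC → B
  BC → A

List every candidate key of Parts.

AC, BC

Attribute C never appears on the right-hand side of any dependency, so C must belong to every candidate key.
{C}⁺ = {C}, which is not all of the schema, so we must add further attributes.
{A, C}⁺: AC→B adds B → {A, B, C}.
{B, C}⁺: BC→A adds A → {A, B, C}.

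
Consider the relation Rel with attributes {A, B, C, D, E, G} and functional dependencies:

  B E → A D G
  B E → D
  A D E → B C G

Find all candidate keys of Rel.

(B, E), (A, D, E)

Attribute E never appears on the right-hand side of any dependency, so E must belong to every candidate key.
{E}⁺ = {E}, which is not all of the schema, so we must add further attributes.
{B, E}⁺: BE→ADG adds A, D, G; ADE→BCG adds C → {A, B, C, D, E, G}.
{A, D, E}⁺: ADE→BCG adds B, C, G → {A, B, C, D, E, G}.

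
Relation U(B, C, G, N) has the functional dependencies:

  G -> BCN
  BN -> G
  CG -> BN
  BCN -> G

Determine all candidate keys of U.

{G}; {B, N}

{G}⁺: G→BCN adds B, C, N → {B, C, G, N}.
{B, N}⁺: BN→G adds G; G→BCN adds C → {B, C, G, N}.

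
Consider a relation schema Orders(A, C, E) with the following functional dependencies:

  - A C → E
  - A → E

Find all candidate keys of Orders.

Attributes A, C never appear on any right-hand side, so every candidate key must contain {A, C}.
{A, C}⁺ = {A, C, E}, which is all of the schema, so {A, C} is the only candidate key.

AC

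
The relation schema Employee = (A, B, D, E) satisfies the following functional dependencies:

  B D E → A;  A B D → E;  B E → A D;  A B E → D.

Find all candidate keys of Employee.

(B, E), (A, B, D)

Attribute B never appears on the right-hand side of any dependency, so B must belong to every candidate key.
{B}⁺ = {B}, which is not all of the schema, so we must add further attributes.
{B, E}⁺: BE→AD adds A, D → {A, B, D, E}. Minimal: {E}⁺ = {E}; {B}⁺ = {B} — none reach the full schema.
{A, B, D}⁺: ABD→E adds E → {A, B, D, E}. Minimal: {B, D}⁺ = {B, D}; {A, D}⁺ = {A, D}; {A, B}⁺ = {A, B} — none reach the full schema.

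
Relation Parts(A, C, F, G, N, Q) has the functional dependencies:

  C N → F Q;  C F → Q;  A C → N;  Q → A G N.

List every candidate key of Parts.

Attribute C never appears on the right-hand side of any dependency, so C must belong to every candidate key.
{C}⁺ = {C}, which is not all of the schema, so we must add further attributes.
{A, C}⁺: AC→N adds N; CN→FQ adds F, Q; Q→AGN adds G → {A, C, F, G, N, Q}. Minimal: {C}⁺ = {C}; {A}⁺ = {A} — none reach the full schema.
{C, F}⁺: CF→Q adds Q; Q→AGN adds A, G, N → {A, C, F, G, N, Q}. Minimal: {F}⁺ = {F}; {C}⁺ = {C} — none reach the full schema.
{C, N}⁺: CN→FQ adds F, Q; Q→AGN adds A, G → {A, C, F, G, N, Q}. Minimal: {N}⁺ = {N}; {C}⁺ = {C} — none reach the full schema.
{C, Q}⁺: Q→AGN adds A, G, N; CN→FQ adds F → {A, C, F, G, N, Q}. Minimal: {Q}⁺ = {A, G, N, Q}; {C}⁺ = {C} — none reach the full schema.

{A, C}, {C, F}, {C, N}, {C, Q}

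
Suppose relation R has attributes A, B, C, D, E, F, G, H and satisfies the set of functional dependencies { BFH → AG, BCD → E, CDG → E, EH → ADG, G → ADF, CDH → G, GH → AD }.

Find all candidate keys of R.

Attributes B, C, H never appear on any right-hand side, so every candidate key must contain {B, C, H}.
{B, C, H}⁺ = {B, C, H}, which is not all of the schema, so we must add further attributes.
{B, C, D, H}⁺: BCD→E adds E; EH→ADG adds A, G; G→ADF adds F → {A, B, C, D, E, F, G, H}. Minimal: {C, D, H}⁺ = {A, C, D, E, F, G, H}; {B, D, H}⁺ = {B, D, H}; {B, C, H}⁺ = {B, C, H}; … — none reach the full schema.
{B, C, E, H}⁺: EH→ADG adds A, D, G; G→ADF adds F → {A, B, C, D, E, F, G, H}. Minimal: {C, E, H}⁺ = {A, C, D, E, F, G, H}; {B, E, H}⁺ = {A, B, D, E, F, G, H}; {B, C, H}⁺ = {B, C, H}; … — none reach the full schema.
{B, C, F, H}⁺: BFH→AG adds A, G; G→ADF adds D; BCD→E adds E → {A, B, C, D, E, F, G, H}. Minimal: {C, F, H}⁺ = {C, F, H}; {B, F, H}⁺ = {A, B, D, F, G, H}; {B, C, H}⁺ = {B, C, H}; … — none reach the full schema.
{B, C, G, H}⁺: G→ADF adds A, D, F; BCD→E adds E → {A, B, C, D, E, F, G, H}. Minimal: {C, G, H}⁺ = {A, C, D, E, F, G, H}; {B, G, H}⁺ = {A, B, D, F, G, H}; {B, C, H}⁺ = {B, C, H}; … — none reach the full schema.
Any other superkey contains one of these as a subset, so there are no further candidate keys.

BCDH, BCEH, BCFH, BCGH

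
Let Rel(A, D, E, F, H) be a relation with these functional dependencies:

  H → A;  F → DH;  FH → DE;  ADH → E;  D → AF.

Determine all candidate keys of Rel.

(D); (F)

{D}⁺: D→AF adds A, F; F→DH adds H; FH→DE adds E → {A, D, E, F, H}.
{F}⁺: F→DH adds D, H; FH→DE adds E; D→AF adds A → {A, D, E, F, H}.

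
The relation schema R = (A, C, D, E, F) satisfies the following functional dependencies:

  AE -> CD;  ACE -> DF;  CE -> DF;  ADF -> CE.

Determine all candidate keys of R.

AE, ADF

Attribute A never appears on the right-hand side of any dependency, so A must belong to every candidate key.
{A}⁺ = {A}, which is not all of the schema, so we must add further attributes.
{A, E}⁺: AE→CD adds C, D; ACE→DF adds F → {A, C, D, E, F}. Minimal: {E}⁺ = {E}; {A}⁺ = {A} — none reach the full schema.
{A, D, F}⁺: ADF→CE adds C, E → {A, C, D, E, F}. Minimal: {D, F}⁺ = {D, F}; {A, F}⁺ = {A, F}; {A, D}⁺ = {A, D} — none reach the full schema.
Any other superkey contains one of these as a subset, so there are no further candidate keys.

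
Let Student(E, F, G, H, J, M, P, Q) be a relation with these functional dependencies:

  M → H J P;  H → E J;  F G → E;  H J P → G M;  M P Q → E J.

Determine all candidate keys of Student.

FMQ, FHPQ

Attributes F, Q never appear on any right-hand side, so every candidate key must contain {F, Q}.
{F, Q}⁺ = {F, Q}, which is not all of the schema, so we must add further attributes.
{F, M, Q}⁺: M→HJP adds H, J, P; H→EJ adds E; HJP→GM adds G → {E, F, G, H, J, M, P, Q}. Minimal: {M, Q}⁺ = {E, G, H, J, M, P, Q}; {F, Q}⁺ = {F, Q}; {F, M}⁺ = {E, F, G, H, J, M, P} — none reach the full schema.
{F, H, P, Q}⁺: H→EJ adds E, J; HJP→GM adds G, M → {E, F, G, H, J, M, P, Q}. Minimal: {H, P, Q}⁺ = {E, G, H, J, M, P, Q}; {F, P, Q}⁺ = {F, P, Q}; {F, H, Q}⁺ = {E, F, H, J, Q}; … — none reach the full schema.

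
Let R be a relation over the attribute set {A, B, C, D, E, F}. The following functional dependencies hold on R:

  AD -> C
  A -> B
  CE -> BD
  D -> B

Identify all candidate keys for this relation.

Attributes A, E, F never appear on any right-hand side, so every candidate key must contain {A, E, F}.
{A, E, F}⁺ = {A, B, E, F}, which is not all of the schema, so we must add further attributes.
{A, C, E, F}⁺: A→B adds B; CE→BD adds D → {A, B, C, D, E, F}.
{A, D, E, F}⁺: AD→C adds C; A→B adds B → {A, B, C, D, E, F}.
Any other superkey contains one of these as a subset, so there are no further candidate keys.

ACEF; ADEF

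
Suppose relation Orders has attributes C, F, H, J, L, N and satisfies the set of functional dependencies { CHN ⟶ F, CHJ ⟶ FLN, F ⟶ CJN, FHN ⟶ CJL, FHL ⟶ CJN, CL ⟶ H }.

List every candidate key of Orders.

{F, H}⁺: F→CJN adds C, J, N; FHN→CJL adds L → {C, F, H, J, L, N}. Minimal: {H}⁺ = {H}; {F}⁺ = {C, F, J, N} — none reach the full schema.
{F, L}⁺: F→CJN adds C, J, N; CL→H adds H → {C, F, H, J, L, N}. Minimal: {L}⁺ = {L}; {F}⁺ = {C, F, J, N} — none reach the full schema.
{C, H, J}⁺: CHJ→FLN adds F, L, N → {C, F, H, J, L, N}. Minimal: {H, J}⁺ = {H, J}; {C, J}⁺ = {C, J}; {C, H}⁺ = {C, H} — none reach the full schema.
{C, H, N}⁺: CHN→F adds F; F→CJN adds J; FHN→CJL adds L → {C, F, H, J, L, N}. Minimal: {H, N}⁺ = {H, N}; {C, N}⁺ = {C, N}; {C, H}⁺ = {C, H} — none reach the full schema.
{C, J, L}⁺: CL→H adds H; CHJ→FLN adds F, N → {C, F, H, J, L, N}. Minimal: {J, L}⁺ = {J, L}; {C, L}⁺ = {C, H, L}; {C, J}⁺ = {C, J} — none reach the full schema.
{C, L, N}⁺: CL→H adds H; CHN→F adds F; F→CJN adds J → {C, F, H, J, L, N}. Minimal: {L, N}⁺ = {L, N}; {C, N}⁺ = {C, N}; {C, L}⁺ = {C, H, L} — none reach the full schema.

{F, H}, {F, L}, {C, H, J}, {C, H, N}, {C, J, L}, {C, L, N}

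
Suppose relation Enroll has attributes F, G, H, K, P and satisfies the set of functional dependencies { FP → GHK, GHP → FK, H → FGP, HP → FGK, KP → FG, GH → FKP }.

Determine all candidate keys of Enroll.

H, FP, KP

{H}⁺: H→FGP adds F, G, P; HP→FGK adds K → {F, G, H, K, P}.
{F, P}⁺: FP→GHK adds G, H, K → {F, G, H, K, P}.
{K, P}⁺: KP→FG adds F, G; FP→GHK adds H → {F, G, H, K, P}.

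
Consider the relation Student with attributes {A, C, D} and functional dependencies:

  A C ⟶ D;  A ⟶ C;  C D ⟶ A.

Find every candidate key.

{A}⁺: A→C adds C; AC→D adds D → {A, C, D}.
{C, D}⁺: CD→A adds A → {A, C, D}. Minimal: {D}⁺ = {D}; {C}⁺ = {C} — none reach the full schema.
Any other superkey contains one of these as a subset, so there are no further candidate keys.

A, CD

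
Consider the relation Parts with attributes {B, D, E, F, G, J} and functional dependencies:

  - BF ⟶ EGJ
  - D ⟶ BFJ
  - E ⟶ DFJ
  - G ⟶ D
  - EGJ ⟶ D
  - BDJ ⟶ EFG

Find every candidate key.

{D}⁺: D→BFJ adds B, F, J; BDJ→EFG adds E, G → {B, D, E, F, G, J}.
{E}⁺: E→DFJ adds D, F, J; D→BFJ adds B; BDJ→EFG adds G → {B, D, E, F, G, J}.
{G}⁺: G→D adds D; D→BFJ adds B, F, J; BDJ→EFG adds E → {B, D, E, F, G, J}.
{B, F}⁺: BF→EGJ adds E, G, J; E→DFJ adds D → {B, D, E, F, G, J}. Minimal: {F}⁺ = {F}; {B}⁺ = {B} — none reach the full schema.
Any other superkey contains one of these as a subset, so there are no further candidate keys.

{D}, {E}, {G}, {B, F}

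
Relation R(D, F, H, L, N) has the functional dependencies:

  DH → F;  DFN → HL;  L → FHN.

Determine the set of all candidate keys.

{D, L}, {D, F, N}, {D, H, N}

Attribute D never appears on the right-hand side of any dependency, so D must belong to every candidate key.
{D}⁺ = {D}, which is not all of the schema, so we must add further attributes.
{D, L}⁺: L→FHN adds F, H, N → {D, F, H, L, N}. Minimal: {L}⁺ = {F, H, L, N}; {D}⁺ = {D} — none reach the full schema.
{D, F, N}⁺: DFN→HL adds H, L → {D, F, H, L, N}. Minimal: {F, N}⁺ = {F, N}; {D, N}⁺ = {D, N}; {D, F}⁺ = {D, F} — none reach the full schema.
{D, H, N}⁺: DH→F adds F; DFN→HL adds L → {D, F, H, L, N}. Minimal: {H, N}⁺ = {H, N}; {D, N}⁺ = {D, N}; {D, H}⁺ = {D, F, H} — none reach the full schema.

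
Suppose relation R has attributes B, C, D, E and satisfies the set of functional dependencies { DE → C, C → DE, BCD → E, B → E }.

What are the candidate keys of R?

Attribute B never appears on the right-hand side of any dependency, so B must belong to every candidate key.
{B}⁺ = {B, E}, which is not all of the schema, so we must add further attributes.
{B, C}⁺: C→DE adds D, E → {B, C, D, E}. Minimal: {C}⁺ = {C, D, E}; {B}⁺ = {B, E} — none reach the full schema.
{B, D}⁺: B→E adds E; DE→C adds C → {B, C, D, E}. Minimal: {D}⁺ = {D}; {B}⁺ = {B, E} — none reach the full schema.
Any other superkey contains one of these as a subset, so there are no further candidate keys.

{B, C}; {B, D}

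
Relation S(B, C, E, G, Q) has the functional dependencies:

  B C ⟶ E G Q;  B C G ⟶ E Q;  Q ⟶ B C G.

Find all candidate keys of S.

Q, BC

{Q}⁺: Q→BCG adds B, C, G; BC→EGQ adds E → {B, C, E, G, Q}.
{B, C}⁺: BC→EGQ adds E, G, Q → {B, C, E, G, Q}. Minimal: {C}⁺ = {C}; {B}⁺ = {B} — none reach the full schema.
Any other superkey contains one of these as a subset, so there are no further candidate keys.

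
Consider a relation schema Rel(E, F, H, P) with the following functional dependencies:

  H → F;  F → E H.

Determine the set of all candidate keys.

Attribute P never appears on the right-hand side of any dependency, so P must belong to every candidate key.
{P}⁺ = {P}, which is not all of the schema, so we must add further attributes.
{F, P}⁺: F→EH adds E, H → {E, F, H, P}. Minimal: {P}⁺ = {P}; {F}⁺ = {E, F, H} — none reach the full schema.
{H, P}⁺: H→F adds F; F→EH adds E → {E, F, H, P}. Minimal: {P}⁺ = {P}; {H}⁺ = {E, F, H} — none reach the full schema.
Any other superkey contains one of these as a subset, so there are no further candidate keys.

{F, P}, {H, P}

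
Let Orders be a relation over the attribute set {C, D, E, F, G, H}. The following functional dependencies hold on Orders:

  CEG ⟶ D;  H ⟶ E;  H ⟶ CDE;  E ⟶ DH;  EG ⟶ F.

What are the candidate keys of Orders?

Attribute G never appears on the right-hand side of any dependency, so G must belong to every candidate key.
{G}⁺ = {G}, which is not all of the schema, so we must add further attributes.
{E, G}⁺: E→DH adds D, H; EG→F adds F; H→CDE adds C → {C, D, E, F, G, H}. Minimal: {G}⁺ = {G}; {E}⁺ = {C, D, E, H} — none reach the full schema.
{G, H}⁺: H→E adds E; H→CDE adds C, D; EG→F adds F → {C, D, E, F, G, H}. Minimal: {H}⁺ = {C, D, E, H}; {G}⁺ = {G} — none reach the full schema.
Any other superkey contains one of these as a subset, so there are no further candidate keys.

{E, G}, {G, H}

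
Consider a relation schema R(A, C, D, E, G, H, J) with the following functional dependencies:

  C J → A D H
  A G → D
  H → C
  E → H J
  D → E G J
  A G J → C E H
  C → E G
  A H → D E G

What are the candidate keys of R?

(C), (D), (E), (H), (A, G)

{C}⁺: C→EG adds E, G; E→HJ adds H, J; CJ→ADH adds A, D → {A, C, D, E, G, H, J}.
{D}⁺: D→EGJ adds E, G, J; E→HJ adds H; H→C adds C; CJ→ADH adds A → {A, C, D, E, G, H, J}.
{E}⁺: E→HJ adds H, J; H→C adds C; C→EG adds G; CJ→ADH adds A, D → {A, C, D, E, G, H, J}.
{H}⁺: H→C adds C; C→EG adds E, G; E→HJ adds J; CJ→ADH adds A, D → {A, C, D, E, G, H, J}.
{A, G}⁺: AG→D adds D; D→EGJ adds E, J; AGJ→CEH adds C, H → {A, C, D, E, G, H, J}.
Any other superkey contains one of these as a subset, so there are no further candidate keys.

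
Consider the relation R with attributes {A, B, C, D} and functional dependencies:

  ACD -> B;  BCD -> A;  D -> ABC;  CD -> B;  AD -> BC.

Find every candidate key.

Attribute D never appears on the right-hand side of any dependency, so D must belong to every candidate key.
{D}⁺ = {A, B, C, D}, which is all of the schema, so {D} is the only candidate key.

{D}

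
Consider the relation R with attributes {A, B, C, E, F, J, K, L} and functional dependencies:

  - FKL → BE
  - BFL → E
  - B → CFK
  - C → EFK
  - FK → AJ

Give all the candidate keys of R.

Attribute L never appears on the right-hand side of any dependency, so L must belong to every candidate key.
{L}⁺ = {L}, which is not all of the schema, so we must add further attributes.
{B, L}⁺: B→CFK adds C, F, K; C→EFK adds E; FK→AJ adds A, J → {A, B, C, E, F, J, K, L}. Minimal: {L}⁺ = {L}; {B}⁺ = {A, B, C, E, F, J, K} — none reach the full schema.
{C, L}⁺: C→EFK adds E, F, K; FK→AJ adds A, J; FKL→BE adds B → {A, B, C, E, F, J, K, L}. Minimal: {L}⁺ = {L}; {C}⁺ = {A, C, E, F, J, K} — none reach the full schema.
{F, K, L}⁺: FKL→BE adds B, E; B→CFK adds C; FK→AJ adds A, J → {A, B, C, E, F, J, K, L}. Minimal: {K, L}⁺ = {K, L}; {F, L}⁺ = {F, L}; {F, K}⁺ = {A, F, J, K} — none reach the full schema.

{B, L}, {C, L}, {F, K, L}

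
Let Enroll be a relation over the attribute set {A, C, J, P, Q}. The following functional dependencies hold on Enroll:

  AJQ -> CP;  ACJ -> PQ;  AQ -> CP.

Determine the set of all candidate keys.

Attributes A, J never appear on any right-hand side, so every candidate key must contain {A, J}.
{A, J}⁺ = {A, J}, which is not all of the schema, so we must add further attributes.
{A, C, J}⁺: ACJ→PQ adds P, Q → {A, C, J, P, Q}. Minimal: {C, J}⁺ = {C, J}; {A, J}⁺ = {A, J}; {A, C}⁺ = {A, C} — none reach the full schema.
{A, J, Q}⁺: AJQ→CP adds C, P → {A, C, J, P, Q}. Minimal: {J, Q}⁺ = {J, Q}; {A, Q}⁺ = {A, C, P, Q}; {A, J}⁺ = {A, J} — none reach the full schema.
Any other superkey contains one of these as a subset, so there are no further candidate keys.

{A, C, J}, {A, J, Q}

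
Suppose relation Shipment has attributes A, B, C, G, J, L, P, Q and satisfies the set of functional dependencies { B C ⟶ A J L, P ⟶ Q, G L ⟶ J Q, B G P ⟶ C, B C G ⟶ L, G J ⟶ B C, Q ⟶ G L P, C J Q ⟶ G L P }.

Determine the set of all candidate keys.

(P), (Q), (G, J), (G, L), (B, C, G)

{P}⁺: P→Q adds Q; Q→GLP adds G, L; GL→JQ adds J; GJ→BC adds B, C; BC→AJL adds A → {A, B, C, G, J, L, P, Q}.
{Q}⁺: Q→GLP adds G, L, P; GL→JQ adds J; GJ→BC adds B, C; BC→AJL adds A → {A, B, C, G, J, L, P, Q}.
{G, J}⁺: GJ→BC adds B, C; BC→AJL adds A, L; GL→JQ adds Q; Q→GLP adds P → {A, B, C, G, J, L, P, Q}. Minimal: {J}⁺ = {J}; {G}⁺ = {G} — none reach the full schema.
{G, L}⁺: GL→JQ adds J, Q; GJ→BC adds B, C; Q→GLP adds P; BC→AJL adds A → {A, B, C, G, J, L, P, Q}. Minimal: {L}⁺ = {L}; {G}⁺ = {G} — none reach the full schema.
{B, C, G}⁺: BC→AJL adds A, J, L; GL→JQ adds Q; Q→GLP adds P → {A, B, C, G, J, L, P, Q}. Minimal: {C, G}⁺ = {C, G}; {B, G}⁺ = {B, G}; {B, C}⁺ = {A, B, C, J, L} — none reach the full schema.
Any other superkey contains one of these as a subset, so there are no further candidate keys.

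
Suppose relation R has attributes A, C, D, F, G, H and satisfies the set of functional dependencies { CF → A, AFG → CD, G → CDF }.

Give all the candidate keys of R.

Attributes G, H never appear on any right-hand side, so every candidate key must contain {G, H}.
{G, H}⁺ = {A, C, D, F, G, H}, which is all of the schema, so {G, H} is the only candidate key.

{G, H}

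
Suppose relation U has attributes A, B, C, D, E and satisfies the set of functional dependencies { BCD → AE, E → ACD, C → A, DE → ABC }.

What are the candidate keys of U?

{E}⁺: E→ACD adds A, C, D; DE→ABC adds B → {A, B, C, D, E}.
{B, C, D}⁺: BCD→AE adds A, E → {A, B, C, D, E}.
Any other superkey contains one of these as a subset, so there are no further candidate keys.

E; BCD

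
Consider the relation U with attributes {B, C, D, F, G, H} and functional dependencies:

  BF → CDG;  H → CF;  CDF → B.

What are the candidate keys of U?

{B, H}, {D, H}

{B, H}⁺: H→CF adds C, F; BF→CDG adds D, G → {B, C, D, F, G, H}.
{D, H}⁺: H→CF adds C, F; CDF→B adds B; BF→CDG adds G → {B, C, D, F, G, H}.
Any other superkey contains one of these as a subset, so there are no further candidate keys.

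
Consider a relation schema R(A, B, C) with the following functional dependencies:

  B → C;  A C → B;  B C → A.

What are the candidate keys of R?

B, AC

{B}⁺: B→C adds C; BC→A adds A → {A, B, C}.
{A, C}⁺: AC→B adds B → {A, B, C}. Minimal: {C}⁺ = {C}; {A}⁺ = {A} — none reach the full schema.
Any other superkey contains one of these as a subset, so there are no further candidate keys.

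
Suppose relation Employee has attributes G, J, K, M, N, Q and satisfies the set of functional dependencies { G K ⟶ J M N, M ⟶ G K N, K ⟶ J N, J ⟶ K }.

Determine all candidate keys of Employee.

{M, Q}, {G, J, Q}, {G, K, Q}

{M, Q}⁺: M→GKN adds G, K, N; K→JN adds J → {G, J, K, M, N, Q}.
{G, J, Q}⁺: J→K adds K; GK→JMN adds M, N → {G, J, K, M, N, Q}.
{G, K, Q}⁺: GK→JMN adds J, M, N → {G, J, K, M, N, Q}.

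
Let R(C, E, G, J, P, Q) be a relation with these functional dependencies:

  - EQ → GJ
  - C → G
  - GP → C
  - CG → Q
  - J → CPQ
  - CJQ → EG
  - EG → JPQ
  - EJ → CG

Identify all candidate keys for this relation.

{J}⁺: J→CPQ adds C, P, Q; CJQ→EG adds E, G → {C, E, G, J, P, Q}.
{C, E}⁺: C→G adds G; CG→Q adds Q; EG→JPQ adds J, P → {C, E, G, J, P, Q}. Minimal: {E}⁺ = {E}; {C}⁺ = {C, G, Q} — none reach the full schema.
{E, G}⁺: EG→JPQ adds J, P, Q; EJ→CG adds C → {C, E, G, J, P, Q}. Minimal: {G}⁺ = {G}; {E}⁺ = {E} — none reach the full schema.
{E, Q}⁺: EQ→GJ adds G, J; J→CPQ adds C, P → {C, E, G, J, P, Q}. Minimal: {Q}⁺ = {Q}; {E}⁺ = {E} — none reach the full schema.
Any other superkey contains one of these as a subset, so there are no further candidate keys.

{J}; {C, E}; {E, G}; {E, Q}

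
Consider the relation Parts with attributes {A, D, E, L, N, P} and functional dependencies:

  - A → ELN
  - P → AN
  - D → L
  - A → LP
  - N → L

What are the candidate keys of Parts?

Attribute D never appears on the right-hand side of any dependency, so D must belong to every candidate key.
{D}⁺ = {D, L}, which is not all of the schema, so we must add further attributes.
{A, D}⁺: A→ELN adds E, L, N; A→LP adds P → {A, D, E, L, N, P}. Minimal: {D}⁺ = {D, L}; {A}⁺ = {A, E, L, N, P} — none reach the full schema.
{D, P}⁺: P→AN adds A, N; D→L adds L; A→ELN adds E → {A, D, E, L, N, P}. Minimal: {P}⁺ = {A, E, L, N, P}; {D}⁺ = {D, L} — none reach the full schema.

{A, D}, {D, P}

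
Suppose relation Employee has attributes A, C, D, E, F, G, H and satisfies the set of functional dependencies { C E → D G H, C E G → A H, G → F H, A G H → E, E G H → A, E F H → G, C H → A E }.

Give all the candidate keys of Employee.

(C, E), (C, G), (C, H)

Attribute C never appears on the right-hand side of any dependency, so C must belong to every candidate key.
{C}⁺ = {C}, which is not all of the schema, so we must add further attributes.
{C, E}⁺: CE→DGH adds D, G, H; CEG→AH adds A; G→FH adds F → {A, C, D, E, F, G, H}.
{C, G}⁺: G→FH adds F, H; CH→AE adds A, E; CE→DGH adds D → {A, C, D, E, F, G, H}.
{C, H}⁺: CH→AE adds A, E; CE→DGH adds D, G; G→FH adds F → {A, C, D, E, F, G, H}.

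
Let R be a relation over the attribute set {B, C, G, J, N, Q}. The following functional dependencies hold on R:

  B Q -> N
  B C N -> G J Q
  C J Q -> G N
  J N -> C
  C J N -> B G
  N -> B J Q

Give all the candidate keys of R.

{N}⁺: N→BJQ adds B, J, Q; JN→C adds C; CJN→BG adds G → {B, C, G, J, N, Q}.
{B, Q}⁺: BQ→N adds N; N→BJQ adds J; JN→C adds C; CJN→BG adds G → {B, C, G, J, N, Q}. Minimal: {Q}⁺ = {Q}; {B}⁺ = {B} — none reach the full schema.
{C, J, Q}⁺: CJQ→GN adds G, N; CJN→BG adds B → {B, C, G, J, N, Q}. Minimal: {J, Q}⁺ = {J, Q}; {C, Q}⁺ = {C, Q}; {C, J}⁺ = {C, J} — none reach the full schema.

(N); (B, Q); (C, J, Q)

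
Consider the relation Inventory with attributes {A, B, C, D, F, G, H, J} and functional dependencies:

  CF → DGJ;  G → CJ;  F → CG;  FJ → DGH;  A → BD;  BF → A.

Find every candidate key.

{A, F}⁺: F→CG adds C, G; A→BD adds B, D; CF→DGJ adds J; FJ→DGH adds H → {A, B, C, D, F, G, H, J}.
{B, F}⁺: F→CG adds C, G; BF→A adds A; CF→DGJ adds D, J; FJ→DGH adds H → {A, B, C, D, F, G, H, J}.
Any other superkey contains one of these as a subset, so there are no further candidate keys.

(A, F), (B, F)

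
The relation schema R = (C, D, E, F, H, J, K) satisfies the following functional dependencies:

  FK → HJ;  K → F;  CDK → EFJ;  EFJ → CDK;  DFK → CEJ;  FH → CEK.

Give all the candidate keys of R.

K, FH, EFJ

{K}⁺: K→F adds F; FK→HJ adds H, J; FH→CEK adds C, E; EFJ→CDK adds D → {C, D, E, F, H, J, K}.
{F, H}⁺: FH→CEK adds C, E, K; FK→HJ adds J; EFJ→CDK adds D → {C, D, E, F, H, J, K}. Minimal: {H}⁺ = {H}; {F}⁺ = {F} — none reach the full schema.
{E, F, J}⁺: EFJ→CDK adds C, D, K; FK→HJ adds H → {C, D, E, F, H, J, K}. Minimal: {F, J}⁺ = {F, J}; {E, J}⁺ = {E, J}; {E, F}⁺ = {E, F} — none reach the full schema.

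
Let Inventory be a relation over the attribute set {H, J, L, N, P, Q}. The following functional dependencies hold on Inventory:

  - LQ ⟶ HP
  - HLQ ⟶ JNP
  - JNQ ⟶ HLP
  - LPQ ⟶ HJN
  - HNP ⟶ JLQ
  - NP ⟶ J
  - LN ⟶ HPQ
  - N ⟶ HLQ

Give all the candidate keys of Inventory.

(N), (L, Q)

{N}⁺: N→HLQ adds H, L, Q; LQ→HP adds P; HLQ→JNP adds J → {H, J, L, N, P, Q}.
{L, Q}⁺: LQ→HP adds H, P; HLQ→JNP adds J, N → {H, J, L, N, P, Q}.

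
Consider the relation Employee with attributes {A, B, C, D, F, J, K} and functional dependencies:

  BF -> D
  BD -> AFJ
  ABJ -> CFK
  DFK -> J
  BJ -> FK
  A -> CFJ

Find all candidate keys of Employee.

Attribute B never appears on the right-hand side of any dependency, so B must belong to every candidate key.
{B}⁺ = {B}, which is not all of the schema, so we must add further attributes.
{A, B}⁺: A→CFJ adds C, F, J; BF→D adds D; ABJ→CFK adds K → {A, B, C, D, F, J, K}. Minimal: {B}⁺ = {B}; {A}⁺ = {A, C, F, J} — none reach the full schema.
{B, D}⁺: BD→AFJ adds A, F, J; ABJ→CFK adds C, K → {A, B, C, D, F, J, K}. Minimal: {D}⁺ = {D}; {B}⁺ = {B} — none reach the full schema.
{B, F}⁺: BF→D adds D; BD→AFJ adds A, J; ABJ→CFK adds C, K → {A, B, C, D, F, J, K}. Minimal: {F}⁺ = {F}; {B}⁺ = {B} — none reach the full schema.
{B, J}⁺: BJ→FK adds F, K; BF→D adds D; BD→AFJ adds A; ABJ→CFK adds C → {A, B, C, D, F, J, K}. Minimal: {J}⁺ = {J}; {B}⁺ = {B} — none reach the full schema.

{A, B}; {B, D}; {B, F}; {B, J}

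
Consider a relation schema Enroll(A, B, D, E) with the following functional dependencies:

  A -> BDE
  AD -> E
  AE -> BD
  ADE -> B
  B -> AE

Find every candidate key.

{A}, {B}

{A}⁺: A→BDE adds B, D, E → {A, B, D, E}.
{B}⁺: B→AE adds A, E; A→BDE adds D → {A, B, D, E}.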